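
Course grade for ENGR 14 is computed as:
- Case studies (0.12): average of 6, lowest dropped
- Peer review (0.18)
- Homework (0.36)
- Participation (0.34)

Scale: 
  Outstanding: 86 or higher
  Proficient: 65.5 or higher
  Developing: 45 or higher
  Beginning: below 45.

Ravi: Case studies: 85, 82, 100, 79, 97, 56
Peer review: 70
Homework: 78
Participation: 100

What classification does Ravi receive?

Case studies: drop 56 → average of remaining 5 = 443/5 = 88.6
Weighted total:
  Case studies 88.6 × 0.12 = 10.632
  Peer review 70 × 0.18 = 12.6
  Homework 78 × 0.36 = 28.08
  Participation 100 × 0.34 = 34
Sum = 85.312
85.312 is ≥ 65.5 and < 86 → Proficient

Proficient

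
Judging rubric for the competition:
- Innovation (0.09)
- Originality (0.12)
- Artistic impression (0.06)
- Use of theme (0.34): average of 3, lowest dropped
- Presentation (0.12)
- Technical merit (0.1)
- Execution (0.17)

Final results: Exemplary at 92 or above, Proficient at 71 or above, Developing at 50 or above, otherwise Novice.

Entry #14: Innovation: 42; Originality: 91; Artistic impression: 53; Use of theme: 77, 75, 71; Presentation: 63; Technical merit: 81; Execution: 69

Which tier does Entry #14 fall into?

Use of theme: drop 71 → average of remaining 2 = 152/2 = 76
Weighted total:
  Innovation 42 × 0.09 = 3.78
  Originality 91 × 0.12 = 10.92
  Artistic impression 53 × 0.06 = 3.18
  Use of theme 76 × 0.34 = 25.84
  Presentation 63 × 0.12 = 7.56
  Technical merit 81 × 0.1 = 8.1
  Execution 69 × 0.17 = 11.73
Sum = 71.11
71.11 is ≥ 71 and < 92 → Proficient

Proficient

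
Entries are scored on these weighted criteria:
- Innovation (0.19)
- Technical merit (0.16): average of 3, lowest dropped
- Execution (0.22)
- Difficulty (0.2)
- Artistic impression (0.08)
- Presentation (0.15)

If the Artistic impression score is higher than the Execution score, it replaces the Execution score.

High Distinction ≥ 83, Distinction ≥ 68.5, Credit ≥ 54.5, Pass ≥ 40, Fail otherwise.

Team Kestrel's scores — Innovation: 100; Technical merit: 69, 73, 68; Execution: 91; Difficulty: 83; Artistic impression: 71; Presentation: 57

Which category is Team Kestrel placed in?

Technical merit: drop 68 → average of remaining 2 = 142/2 = 71
Artistic impression (71) ≤ Execution (91), so Execution stays at 91.
Weighted total:
  Innovation 100 × 0.19 = 19
  Technical merit 71 × 0.16 = 11.36
  Execution 91 × 0.22 = 20.02
  Difficulty 83 × 0.2 = 16.6
  Artistic impression 71 × 0.08 = 5.68
  Presentation 57 × 0.15 = 8.55
Sum = 81.21
81.21 is ≥ 68.5 and < 83 → Distinction

Distinction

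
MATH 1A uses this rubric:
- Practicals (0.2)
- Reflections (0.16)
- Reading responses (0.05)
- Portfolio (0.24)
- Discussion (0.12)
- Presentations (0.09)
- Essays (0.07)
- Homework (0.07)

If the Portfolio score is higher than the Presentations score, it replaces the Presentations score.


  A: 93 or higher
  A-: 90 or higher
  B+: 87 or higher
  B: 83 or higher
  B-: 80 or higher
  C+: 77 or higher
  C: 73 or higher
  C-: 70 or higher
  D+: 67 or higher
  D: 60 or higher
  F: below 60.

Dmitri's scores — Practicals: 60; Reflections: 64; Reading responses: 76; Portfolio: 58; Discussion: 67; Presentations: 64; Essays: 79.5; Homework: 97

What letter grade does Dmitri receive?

Portfolio (58) ≤ Presentations (64), so Presentations stays at 64.
Weighted total:
  Practicals 60 × 0.2 = 12
  Reflections 64 × 0.16 = 10.24
  Reading responses 76 × 0.05 = 3.8
  Portfolio 58 × 0.24 = 13.92
  Discussion 67 × 0.12 = 8.04
  Presentations 64 × 0.09 = 5.76
  Essays 79.5 × 0.07 = 5.565
  Homework 97 × 0.07 = 6.79
Sum = 66.115
66.115 is ≥ 60 and < 67 → D

D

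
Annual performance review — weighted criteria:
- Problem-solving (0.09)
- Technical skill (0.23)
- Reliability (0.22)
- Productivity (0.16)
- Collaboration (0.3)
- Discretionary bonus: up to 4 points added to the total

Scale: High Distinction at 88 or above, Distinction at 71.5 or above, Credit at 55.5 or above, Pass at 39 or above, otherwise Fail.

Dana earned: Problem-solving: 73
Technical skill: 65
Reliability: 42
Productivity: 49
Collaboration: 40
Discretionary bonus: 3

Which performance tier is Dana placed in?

Weighted total:
  Problem-solving 73 × 0.09 = 6.57
  Technical skill 65 × 0.23 = 14.95
  Reliability 42 × 0.22 = 9.24
  Productivity 49 × 0.16 = 7.84
  Collaboration 40 × 0.3 = 12
Sum = 50.6
Discretionary bonus: 50.6 + 3 = 53.6
53.6 is ≥ 39 and < 55.5 → Pass

Pass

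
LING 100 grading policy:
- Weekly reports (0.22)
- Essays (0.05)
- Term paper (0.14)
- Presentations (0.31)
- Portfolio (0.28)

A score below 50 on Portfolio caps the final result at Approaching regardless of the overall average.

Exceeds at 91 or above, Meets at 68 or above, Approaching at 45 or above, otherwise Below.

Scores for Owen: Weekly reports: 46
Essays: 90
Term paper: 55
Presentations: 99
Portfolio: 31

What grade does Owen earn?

Approaching

Portfolio score 31 < 50: minimum not met.
Weighted total:
  Weekly reports 46 × 0.22 = 10.12
  Essays 90 × 0.05 = 4.5
  Term paper 55 × 0.14 = 7.7
  Presentations 99 × 0.31 = 30.69
  Portfolio 31 × 0.28 = 8.68
Sum = 61.69
61.69 would be Approaching; cap at Approaching applies → Approaching.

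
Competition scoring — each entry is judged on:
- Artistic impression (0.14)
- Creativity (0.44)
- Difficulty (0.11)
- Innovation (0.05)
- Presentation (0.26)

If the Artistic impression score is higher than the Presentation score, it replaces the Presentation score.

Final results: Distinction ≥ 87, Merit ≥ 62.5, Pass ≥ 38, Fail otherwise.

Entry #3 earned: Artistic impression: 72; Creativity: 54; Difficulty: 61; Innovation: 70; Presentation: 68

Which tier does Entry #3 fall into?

Merit

Artistic impression (72) > Presentation (68), so Presentation counts as 72.
Weighted total:
  Artistic impression 72 × 0.14 = 10.08
  Creativity 54 × 0.44 = 23.76
  Difficulty 61 × 0.11 = 6.71
  Innovation 70 × 0.05 = 3.5
  Presentation 72 × 0.26 = 18.72
Sum = 62.77
62.77 is ≥ 62.5 and < 87 → Merit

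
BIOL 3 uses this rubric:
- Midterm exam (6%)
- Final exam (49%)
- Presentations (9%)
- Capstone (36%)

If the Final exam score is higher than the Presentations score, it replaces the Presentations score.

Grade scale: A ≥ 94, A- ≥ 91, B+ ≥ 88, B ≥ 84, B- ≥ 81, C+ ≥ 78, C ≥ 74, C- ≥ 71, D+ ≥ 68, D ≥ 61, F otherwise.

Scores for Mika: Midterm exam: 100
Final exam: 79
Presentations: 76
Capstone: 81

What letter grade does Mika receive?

C+

Final exam (79) > Presentations (76), so Presentations counts as 79.
Weighted total:
  Midterm exam 100 × 0.06 = 6
  Final exam 79 × 0.49 = 38.71
  Presentations 79 × 0.09 = 7.11
  Capstone 81 × 0.36 = 29.16
Sum = 80.98
80.98 is ≥ 78 and < 81 → C+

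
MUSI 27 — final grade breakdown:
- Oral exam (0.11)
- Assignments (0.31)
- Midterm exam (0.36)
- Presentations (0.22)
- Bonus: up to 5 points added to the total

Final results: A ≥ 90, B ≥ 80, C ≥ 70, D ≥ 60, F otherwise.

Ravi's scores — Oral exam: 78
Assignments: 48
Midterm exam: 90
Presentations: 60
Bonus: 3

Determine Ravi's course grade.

C

Weighted total:
  Oral exam 78 × 0.11 = 8.58
  Assignments 48 × 0.31 = 14.88
  Midterm exam 90 × 0.36 = 32.4
  Presentations 60 × 0.22 = 13.2
Sum = 69.06
Bonus: 69.06 + 3 = 72.06
72.06 is ≥ 70 and < 80 → C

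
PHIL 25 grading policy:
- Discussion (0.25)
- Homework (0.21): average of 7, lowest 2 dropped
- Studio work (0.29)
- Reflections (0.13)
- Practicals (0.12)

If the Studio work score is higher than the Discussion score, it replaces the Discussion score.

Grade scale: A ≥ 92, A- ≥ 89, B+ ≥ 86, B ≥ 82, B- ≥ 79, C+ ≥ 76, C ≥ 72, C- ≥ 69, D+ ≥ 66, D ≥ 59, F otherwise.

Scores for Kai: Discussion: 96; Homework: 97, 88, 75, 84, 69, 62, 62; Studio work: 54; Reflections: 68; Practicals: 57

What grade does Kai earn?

Homework: drop 62, 62 → average of remaining 5 = 413/5 = 82.6
Studio work (54) ≤ Discussion (96), so Discussion stays at 96.
Weighted total:
  Discussion 96 × 0.25 = 24
  Homework 82.6 × 0.21 = 17.346
  Studio work 54 × 0.29 = 15.66
  Reflections 68 × 0.13 = 8.84
  Practicals 57 × 0.12 = 6.84
Sum = 72.686
72.686 is ≥ 72 and < 76 → C

C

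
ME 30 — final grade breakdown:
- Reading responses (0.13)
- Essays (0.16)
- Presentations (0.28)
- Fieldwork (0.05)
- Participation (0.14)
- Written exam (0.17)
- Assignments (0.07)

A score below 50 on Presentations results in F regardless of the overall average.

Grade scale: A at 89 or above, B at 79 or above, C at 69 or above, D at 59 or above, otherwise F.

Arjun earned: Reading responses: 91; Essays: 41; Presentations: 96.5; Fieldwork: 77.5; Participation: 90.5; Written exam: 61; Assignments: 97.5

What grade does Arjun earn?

Presentations score 96.5 ≥ 50: minimum met.
Weighted total:
  Reading responses 91 × 0.13 = 11.83
  Essays 41 × 0.16 = 6.56
  Presentations 96.5 × 0.28 = 27.02
  Fieldwork 77.5 × 0.05 = 3.875
  Participation 90.5 × 0.14 = 12.67
  Written exam 61 × 0.17 = 10.37
  Assignments 97.5 × 0.07 = 6.825
Sum = 79.15
79.15 is ≥ 79 and < 89 → B

B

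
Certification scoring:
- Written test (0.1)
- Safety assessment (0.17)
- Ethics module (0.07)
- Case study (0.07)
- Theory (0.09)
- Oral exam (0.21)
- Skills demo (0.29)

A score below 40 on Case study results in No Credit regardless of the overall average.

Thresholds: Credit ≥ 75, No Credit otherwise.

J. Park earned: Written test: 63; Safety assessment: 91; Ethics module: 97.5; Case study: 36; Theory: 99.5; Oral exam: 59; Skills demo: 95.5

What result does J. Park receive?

Case study score 36 < 40: minimum not met.
Weighted total:
  Written test 63 × 0.1 = 6.3
  Safety assessment 91 × 0.17 = 15.47
  Ethics module 97.5 × 0.07 = 6.825
  Case study 36 × 0.07 = 2.52
  Theory 99.5 × 0.09 = 8.955
  Oral exam 59 × 0.21 = 12.39
  Skills demo 95.5 × 0.29 = 27.695
Sum = 80.155
Because the Case study minimum was not met, the result is No Credit.

No Credit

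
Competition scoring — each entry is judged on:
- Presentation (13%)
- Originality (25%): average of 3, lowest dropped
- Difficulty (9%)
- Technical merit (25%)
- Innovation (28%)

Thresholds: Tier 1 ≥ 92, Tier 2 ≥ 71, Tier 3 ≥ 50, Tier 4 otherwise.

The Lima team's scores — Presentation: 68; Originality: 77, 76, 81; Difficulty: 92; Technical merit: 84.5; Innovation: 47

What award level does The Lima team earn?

Originality: drop 76 → average of remaining 2 = 158/2 = 79
Weighted total:
  Presentation 68 × 0.13 = 8.84
  Originality 79 × 0.25 = 19.75
  Difficulty 92 × 0.09 = 8.28
  Technical merit 84.5 × 0.25 = 21.125
  Innovation 47 × 0.28 = 13.16
Sum = 71.155
71.155 is ≥ 71 and < 92 → Tier 2

Tier 2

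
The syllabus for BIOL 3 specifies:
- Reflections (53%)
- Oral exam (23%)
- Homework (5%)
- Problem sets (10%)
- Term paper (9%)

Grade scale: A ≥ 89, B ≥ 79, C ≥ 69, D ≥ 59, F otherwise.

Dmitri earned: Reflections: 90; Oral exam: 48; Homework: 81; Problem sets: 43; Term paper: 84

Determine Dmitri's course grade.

C

Weighted total:
  Reflections 90 × 0.53 = 47.7
  Oral exam 48 × 0.23 = 11.04
  Homework 81 × 0.05 = 4.05
  Problem sets 43 × 0.1 = 4.3
  Term paper 84 × 0.09 = 7.56
Sum = 74.65
74.65 is ≥ 69 and < 79 → C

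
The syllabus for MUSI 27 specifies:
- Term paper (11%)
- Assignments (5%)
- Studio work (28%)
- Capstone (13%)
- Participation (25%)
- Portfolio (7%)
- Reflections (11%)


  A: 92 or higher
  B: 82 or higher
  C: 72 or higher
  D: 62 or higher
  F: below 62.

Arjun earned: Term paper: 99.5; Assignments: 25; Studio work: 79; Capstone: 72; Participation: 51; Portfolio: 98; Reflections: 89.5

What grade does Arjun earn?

C

Weighted total:
  Term paper 99.5 × 0.11 = 10.945
  Assignments 25 × 0.05 = 1.25
  Studio work 79 × 0.28 = 22.12
  Capstone 72 × 0.13 = 9.36
  Participation 51 × 0.25 = 12.75
  Portfolio 98 × 0.07 = 6.86
  Reflections 89.5 × 0.11 = 9.845
Sum = 73.13
73.13 is ≥ 72 and < 82 → C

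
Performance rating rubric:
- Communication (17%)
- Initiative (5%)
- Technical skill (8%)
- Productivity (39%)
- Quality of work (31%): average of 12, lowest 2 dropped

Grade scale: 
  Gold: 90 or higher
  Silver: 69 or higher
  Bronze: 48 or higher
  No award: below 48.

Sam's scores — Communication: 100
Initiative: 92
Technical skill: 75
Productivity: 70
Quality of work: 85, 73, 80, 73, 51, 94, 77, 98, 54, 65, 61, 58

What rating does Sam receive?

Quality of work: drop 51, 54 → average of remaining 10 = 764/10 = 76.4
Weighted total:
  Communication 100 × 0.17 = 17
  Initiative 92 × 0.05 = 4.6
  Technical skill 75 × 0.08 = 6
  Productivity 70 × 0.39 = 27.3
  Quality of work 76.4 × 0.31 = 23.684
Sum = 78.584
78.584 is ≥ 69 and < 90 → Silver

Silver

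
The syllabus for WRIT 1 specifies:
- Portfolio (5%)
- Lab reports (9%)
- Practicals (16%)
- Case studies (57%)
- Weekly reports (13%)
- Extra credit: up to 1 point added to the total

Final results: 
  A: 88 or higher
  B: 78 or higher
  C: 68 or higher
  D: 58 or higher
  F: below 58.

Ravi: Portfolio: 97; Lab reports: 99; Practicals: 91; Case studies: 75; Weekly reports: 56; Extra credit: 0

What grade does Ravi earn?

B

Weighted total:
  Portfolio 97 × 0.05 = 4.85
  Lab reports 99 × 0.09 = 8.91
  Practicals 91 × 0.16 = 14.56
  Case studies 75 × 0.57 = 42.75
  Weekly reports 56 × 0.13 = 7.28
Sum = 78.35
Extra credit: 78.35 + 0 = 78.35
78.35 is ≥ 78 and < 88 → B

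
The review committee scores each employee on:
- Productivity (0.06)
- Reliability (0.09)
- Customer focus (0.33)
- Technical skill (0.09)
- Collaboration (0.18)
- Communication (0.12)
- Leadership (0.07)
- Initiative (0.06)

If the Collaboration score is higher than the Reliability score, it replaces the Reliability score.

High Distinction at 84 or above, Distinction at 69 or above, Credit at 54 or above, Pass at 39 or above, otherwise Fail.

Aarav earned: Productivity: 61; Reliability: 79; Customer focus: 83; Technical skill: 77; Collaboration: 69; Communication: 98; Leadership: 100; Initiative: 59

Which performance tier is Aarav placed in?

Collaboration (69) ≤ Reliability (79), so Reliability stays at 79.
Weighted total:
  Productivity 61 × 0.06 = 3.66
  Reliability 79 × 0.09 = 7.11
  Customer focus 83 × 0.33 = 27.39
  Technical skill 77 × 0.09 = 6.93
  Collaboration 69 × 0.18 = 12.42
  Communication 98 × 0.12 = 11.76
  Leadership 100 × 0.07 = 7
  Initiative 59 × 0.06 = 3.54
Sum = 79.81
79.81 is ≥ 69 and < 84 → Distinction

Distinction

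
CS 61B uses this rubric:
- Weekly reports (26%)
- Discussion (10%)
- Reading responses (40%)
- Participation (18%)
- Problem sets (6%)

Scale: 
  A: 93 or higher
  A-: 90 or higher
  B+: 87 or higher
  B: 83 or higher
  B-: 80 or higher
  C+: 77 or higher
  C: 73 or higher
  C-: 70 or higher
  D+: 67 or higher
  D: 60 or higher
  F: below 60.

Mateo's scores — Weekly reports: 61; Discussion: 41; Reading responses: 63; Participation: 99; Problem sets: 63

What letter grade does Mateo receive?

Weighted total:
  Weekly reports 61 × 0.26 = 15.86
  Discussion 41 × 0.1 = 4.1
  Reading responses 63 × 0.4 = 25.2
  Participation 99 × 0.18 = 17.82
  Problem sets 63 × 0.06 = 3.78
Sum = 66.76
66.76 is ≥ 60 and < 67 → D

D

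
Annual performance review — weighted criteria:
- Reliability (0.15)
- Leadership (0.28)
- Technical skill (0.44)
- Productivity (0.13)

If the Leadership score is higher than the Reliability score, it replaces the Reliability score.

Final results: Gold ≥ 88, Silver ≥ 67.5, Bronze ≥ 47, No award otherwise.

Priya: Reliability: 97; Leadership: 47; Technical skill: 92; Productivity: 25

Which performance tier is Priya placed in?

Silver

Leadership (47) ≤ Reliability (97), so Reliability stays at 97.
Weighted total:
  Reliability 97 × 0.15 = 14.55
  Leadership 47 × 0.28 = 13.16
  Technical skill 92 × 0.44 = 40.48
  Productivity 25 × 0.13 = 3.25
Sum = 71.44
71.44 is ≥ 67.5 and < 88 → Silver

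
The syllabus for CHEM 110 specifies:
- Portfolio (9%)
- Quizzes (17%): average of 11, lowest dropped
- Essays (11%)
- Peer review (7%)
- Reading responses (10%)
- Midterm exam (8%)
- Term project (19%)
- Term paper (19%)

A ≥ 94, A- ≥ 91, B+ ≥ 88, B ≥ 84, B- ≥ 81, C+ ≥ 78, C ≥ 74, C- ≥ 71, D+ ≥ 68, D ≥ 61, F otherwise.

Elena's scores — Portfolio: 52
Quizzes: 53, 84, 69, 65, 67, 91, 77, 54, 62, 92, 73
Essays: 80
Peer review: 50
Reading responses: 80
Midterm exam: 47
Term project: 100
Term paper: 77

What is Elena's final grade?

Quizzes: drop 53 → average of remaining 10 = 734/10 = 73.4
Weighted total:
  Portfolio 52 × 0.09 = 4.68
  Quizzes 73.4 × 0.17 = 12.478
  Essays 80 × 0.11 = 8.8
  Peer review 50 × 0.07 = 3.5
  Reading responses 80 × 0.1 = 8
  Midterm exam 47 × 0.08 = 3.76
  Term project 100 × 0.19 = 19
  Term paper 77 × 0.19 = 14.63
Sum = 74.848
74.848 is ≥ 74 and < 78 → C

C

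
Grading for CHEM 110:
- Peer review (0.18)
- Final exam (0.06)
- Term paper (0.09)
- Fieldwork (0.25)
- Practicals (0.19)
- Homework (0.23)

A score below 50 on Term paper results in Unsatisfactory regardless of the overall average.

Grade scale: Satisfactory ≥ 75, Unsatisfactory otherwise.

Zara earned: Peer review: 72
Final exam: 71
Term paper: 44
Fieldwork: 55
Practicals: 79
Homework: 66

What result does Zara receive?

Unsatisfactory

Term paper score 44 < 50: minimum not met.
Weighted total:
  Peer review 72 × 0.18 = 12.96
  Final exam 71 × 0.06 = 4.26
  Term paper 44 × 0.09 = 3.96
  Fieldwork 55 × 0.25 = 13.75
  Practicals 79 × 0.19 = 15.01
  Homework 66 × 0.23 = 15.18
Sum = 65.12
Because the Term paper minimum was not met, the result is Unsatisfactory.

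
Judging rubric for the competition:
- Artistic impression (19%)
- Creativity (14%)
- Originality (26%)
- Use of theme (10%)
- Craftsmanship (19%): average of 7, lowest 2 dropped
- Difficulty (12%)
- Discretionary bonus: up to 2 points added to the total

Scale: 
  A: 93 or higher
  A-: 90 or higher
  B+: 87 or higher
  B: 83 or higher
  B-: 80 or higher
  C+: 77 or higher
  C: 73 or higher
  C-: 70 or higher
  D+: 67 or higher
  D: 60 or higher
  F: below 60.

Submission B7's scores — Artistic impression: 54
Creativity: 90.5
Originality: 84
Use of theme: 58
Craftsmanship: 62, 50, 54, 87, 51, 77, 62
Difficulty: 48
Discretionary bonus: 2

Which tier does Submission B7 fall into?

C-

Craftsmanship: drop 50, 51 → average of remaining 5 = 342/5 = 68.4
Weighted total:
  Artistic impression 54 × 0.19 = 10.26
  Creativity 90.5 × 0.14 = 12.67
  Originality 84 × 0.26 = 21.84
  Use of theme 58 × 0.1 = 5.8
  Craftsmanship 68.4 × 0.19 = 12.996
  Difficulty 48 × 0.12 = 5.76
Sum = 69.326
Discretionary bonus: 69.326 + 2 = 71.326
71.326 is ≥ 70 and < 73 → C-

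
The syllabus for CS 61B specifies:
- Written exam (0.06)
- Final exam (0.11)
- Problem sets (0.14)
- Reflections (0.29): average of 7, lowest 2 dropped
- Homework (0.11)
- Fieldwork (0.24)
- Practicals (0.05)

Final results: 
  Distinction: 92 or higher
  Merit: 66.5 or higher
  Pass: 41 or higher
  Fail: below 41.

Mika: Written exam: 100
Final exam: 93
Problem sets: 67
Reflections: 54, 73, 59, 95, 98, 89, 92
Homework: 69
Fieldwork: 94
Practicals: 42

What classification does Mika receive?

Merit

Reflections: drop 54, 59 → average of remaining 5 = 447/5 = 89.4
Weighted total:
  Written exam 100 × 0.06 = 6
  Final exam 93 × 0.11 = 10.23
  Problem sets 67 × 0.14 = 9.38
  Reflections 89.4 × 0.29 = 25.926
  Homework 69 × 0.11 = 7.59
  Fieldwork 94 × 0.24 = 22.56
  Practicals 42 × 0.05 = 2.1
Sum = 83.786
83.786 is ≥ 66.5 and < 92 → Merit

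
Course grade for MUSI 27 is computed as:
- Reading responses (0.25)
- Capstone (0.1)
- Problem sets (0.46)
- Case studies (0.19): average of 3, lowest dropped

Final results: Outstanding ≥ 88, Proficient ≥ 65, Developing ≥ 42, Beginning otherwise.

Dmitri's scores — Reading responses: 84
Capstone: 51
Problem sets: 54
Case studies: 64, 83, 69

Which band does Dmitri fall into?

Case studies: drop 64 → average of remaining 2 = 152/2 = 76
Weighted total:
  Reading responses 84 × 0.25 = 21
  Capstone 51 × 0.1 = 5.1
  Problem sets 54 × 0.46 = 24.84
  Case studies 76 × 0.19 = 14.44
Sum = 65.38
65.38 is ≥ 65 and < 88 → Proficient

Proficient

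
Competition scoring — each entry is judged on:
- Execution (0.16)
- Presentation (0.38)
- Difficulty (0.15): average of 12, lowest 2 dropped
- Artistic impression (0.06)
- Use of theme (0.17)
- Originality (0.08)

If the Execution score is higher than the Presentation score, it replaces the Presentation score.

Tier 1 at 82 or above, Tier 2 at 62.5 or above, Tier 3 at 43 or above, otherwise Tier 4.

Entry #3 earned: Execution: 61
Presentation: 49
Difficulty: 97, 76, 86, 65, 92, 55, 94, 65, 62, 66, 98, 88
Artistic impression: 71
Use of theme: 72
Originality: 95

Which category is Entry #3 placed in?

Difficulty: drop 55, 62 → average of remaining 10 = 827/10 = 82.7
Execution (61) > Presentation (49), so Presentation counts as 61.
Weighted total:
  Execution 61 × 0.16 = 9.76
  Presentation 61 × 0.38 = 23.18
  Difficulty 82.7 × 0.15 = 12.405
  Artistic impression 71 × 0.06 = 4.26
  Use of theme 72 × 0.17 = 12.24
  Originality 95 × 0.08 = 7.6
Sum = 69.445
69.445 is ≥ 62.5 and < 82 → Tier 2

Tier 2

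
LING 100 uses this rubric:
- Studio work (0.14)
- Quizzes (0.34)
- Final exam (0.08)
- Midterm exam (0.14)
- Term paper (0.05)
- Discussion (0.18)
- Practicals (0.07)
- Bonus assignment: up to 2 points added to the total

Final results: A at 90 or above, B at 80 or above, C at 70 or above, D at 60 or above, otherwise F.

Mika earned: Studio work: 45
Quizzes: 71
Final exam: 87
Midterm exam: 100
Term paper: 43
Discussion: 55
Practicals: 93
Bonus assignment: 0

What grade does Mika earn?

Weighted total:
  Studio work 45 × 0.14 = 6.3
  Quizzes 71 × 0.34 = 24.14
  Final exam 87 × 0.08 = 6.96
  Midterm exam 100 × 0.14 = 14
  Term paper 43 × 0.05 = 2.15
  Discussion 55 × 0.18 = 9.9
  Practicals 93 × 0.07 = 6.51
Sum = 69.96
Bonus assignment: 69.96 + 0 = 69.96
69.96 is ≥ 60 and < 70 → D

D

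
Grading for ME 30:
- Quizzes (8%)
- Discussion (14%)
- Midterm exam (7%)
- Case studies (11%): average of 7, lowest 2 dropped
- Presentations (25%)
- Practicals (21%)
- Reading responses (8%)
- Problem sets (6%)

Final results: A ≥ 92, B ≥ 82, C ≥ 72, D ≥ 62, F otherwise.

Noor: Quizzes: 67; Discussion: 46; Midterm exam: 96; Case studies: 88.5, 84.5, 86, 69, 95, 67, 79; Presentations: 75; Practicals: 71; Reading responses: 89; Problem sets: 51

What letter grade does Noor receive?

Case studies: drop 67, 69 → average of remaining 5 = 433/5 = 86.6
Weighted total:
  Quizzes 67 × 0.08 = 5.36
  Discussion 46 × 0.14 = 6.44
  Midterm exam 96 × 0.07 = 6.72
  Case studies 86.6 × 0.11 = 9.526
  Presentations 75 × 0.25 = 18.75
  Practicals 71 × 0.21 = 14.91
  Reading responses 89 × 0.08 = 7.12
  Problem sets 51 × 0.06 = 3.06
Sum = 71.886
71.886 is ≥ 62 and < 72 → D

D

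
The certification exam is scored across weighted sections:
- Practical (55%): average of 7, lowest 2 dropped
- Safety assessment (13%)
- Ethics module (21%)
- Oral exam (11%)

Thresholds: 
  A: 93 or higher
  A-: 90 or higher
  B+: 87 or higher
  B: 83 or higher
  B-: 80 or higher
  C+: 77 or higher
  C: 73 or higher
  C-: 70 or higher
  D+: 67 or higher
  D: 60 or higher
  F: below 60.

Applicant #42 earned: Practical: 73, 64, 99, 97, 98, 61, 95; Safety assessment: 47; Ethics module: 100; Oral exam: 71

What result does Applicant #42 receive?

Practical: drop 61, 64 → average of remaining 5 = 462/5 = 92.4
Weighted total:
  Practical 92.4 × 0.55 = 50.82
  Safety assessment 47 × 0.13 = 6.11
  Ethics module 100 × 0.21 = 21
  Oral exam 71 × 0.11 = 7.81
Sum = 85.74
85.74 is ≥ 83 and < 87 → B

B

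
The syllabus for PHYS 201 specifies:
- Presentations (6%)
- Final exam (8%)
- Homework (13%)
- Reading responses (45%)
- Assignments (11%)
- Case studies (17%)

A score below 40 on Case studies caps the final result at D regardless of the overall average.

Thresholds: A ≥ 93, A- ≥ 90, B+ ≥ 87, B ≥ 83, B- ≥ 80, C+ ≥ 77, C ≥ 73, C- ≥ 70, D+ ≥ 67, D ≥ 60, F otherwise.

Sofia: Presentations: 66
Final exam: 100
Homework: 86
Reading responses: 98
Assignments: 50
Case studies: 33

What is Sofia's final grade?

D

Case studies score 33 < 40: minimum not met.
Weighted total:
  Presentations 66 × 0.06 = 3.96
  Final exam 100 × 0.08 = 8
  Homework 86 × 0.13 = 11.18
  Reading responses 98 × 0.45 = 44.1
  Assignments 50 × 0.11 = 5.5
  Case studies 33 × 0.17 = 5.61
Sum = 78.35
78.35 would be C+; cap at D applies → D.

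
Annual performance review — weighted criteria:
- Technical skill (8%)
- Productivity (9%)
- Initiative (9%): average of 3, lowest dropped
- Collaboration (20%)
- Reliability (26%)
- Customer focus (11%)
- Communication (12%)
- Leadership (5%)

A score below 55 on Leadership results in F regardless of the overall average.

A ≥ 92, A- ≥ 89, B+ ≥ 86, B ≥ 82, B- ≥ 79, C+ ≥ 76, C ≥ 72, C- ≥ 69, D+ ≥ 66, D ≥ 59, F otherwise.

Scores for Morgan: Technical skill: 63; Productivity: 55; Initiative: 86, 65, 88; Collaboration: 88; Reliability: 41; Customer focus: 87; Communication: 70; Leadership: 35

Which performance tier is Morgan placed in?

Initiative: drop 65 → average of remaining 2 = 174/2 = 87
Leadership score 35 < 55: minimum not met.
Weighted total:
  Technical skill 63 × 0.08 = 5.04
  Productivity 55 × 0.09 = 4.95
  Initiative 87 × 0.09 = 7.83
  Collaboration 88 × 0.2 = 17.6
  Reliability 41 × 0.26 = 10.66
  Customer focus 87 × 0.11 = 9.57
  Communication 70 × 0.12 = 8.4
  Leadership 35 × 0.05 = 1.75
Sum = 65.8
Because the Leadership minimum was not met, the result is F.

F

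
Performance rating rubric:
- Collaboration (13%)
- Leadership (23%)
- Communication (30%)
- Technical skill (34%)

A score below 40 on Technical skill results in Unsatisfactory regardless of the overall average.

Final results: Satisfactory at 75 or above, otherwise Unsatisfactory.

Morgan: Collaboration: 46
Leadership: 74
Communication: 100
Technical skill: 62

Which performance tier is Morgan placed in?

Unsatisfactory

Technical skill score 62 ≥ 40: minimum met.
Weighted total:
  Collaboration 46 × 0.13 = 5.98
  Leadership 74 × 0.23 = 17.02
  Communication 100 × 0.3 = 30
  Technical skill 62 × 0.34 = 21.08
Sum = 74.08
74.08 < 75 → Unsatisfactory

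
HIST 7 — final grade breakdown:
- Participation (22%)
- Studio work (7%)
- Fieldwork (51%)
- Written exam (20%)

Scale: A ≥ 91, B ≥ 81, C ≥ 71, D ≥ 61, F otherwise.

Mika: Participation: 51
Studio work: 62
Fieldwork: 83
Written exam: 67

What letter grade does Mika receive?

C

Weighted total:
  Participation 51 × 0.22 = 11.22
  Studio work 62 × 0.07 = 4.34
  Fieldwork 83 × 0.51 = 42.33
  Written exam 67 × 0.2 = 13.4
Sum = 71.29
71.29 is ≥ 71 and < 81 → C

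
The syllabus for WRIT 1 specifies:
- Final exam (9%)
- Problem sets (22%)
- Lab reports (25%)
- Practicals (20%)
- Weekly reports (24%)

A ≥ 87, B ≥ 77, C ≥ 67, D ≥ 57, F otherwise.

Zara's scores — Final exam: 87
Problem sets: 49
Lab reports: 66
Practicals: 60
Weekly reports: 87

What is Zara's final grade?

C

Weighted total:
  Final exam 87 × 0.09 = 7.83
  Problem sets 49 × 0.22 = 10.78
  Lab reports 66 × 0.25 = 16.5
  Practicals 60 × 0.2 = 12
  Weekly reports 87 × 0.24 = 20.88
Sum = 67.99
67.99 is ≥ 67 and < 77 → C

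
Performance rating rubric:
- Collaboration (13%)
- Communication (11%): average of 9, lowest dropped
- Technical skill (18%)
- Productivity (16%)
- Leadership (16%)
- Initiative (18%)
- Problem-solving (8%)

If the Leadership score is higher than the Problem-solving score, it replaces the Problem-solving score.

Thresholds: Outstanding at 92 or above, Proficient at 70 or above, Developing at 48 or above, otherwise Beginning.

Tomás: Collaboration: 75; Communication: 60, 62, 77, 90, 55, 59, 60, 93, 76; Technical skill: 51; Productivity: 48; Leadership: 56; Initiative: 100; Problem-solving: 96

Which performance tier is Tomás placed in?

Communication: drop 55 → average of remaining 8 = 577/8 = 72.125
Leadership (56) ≤ Problem-solving (96), so Problem-solving stays at 96.
Weighted total:
  Collaboration 75 × 0.13 = 9.75
  Communication 72.125 × 0.11 = 7.93375
  Technical skill 51 × 0.18 = 9.18
  Productivity 48 × 0.16 = 7.68
  Leadership 56 × 0.16 = 8.96
  Initiative 100 × 0.18 = 18
  Problem-solving 96 × 0.08 = 7.68
Sum = 69.18375
69.18375 is ≥ 48 and < 70 → Developing

Developing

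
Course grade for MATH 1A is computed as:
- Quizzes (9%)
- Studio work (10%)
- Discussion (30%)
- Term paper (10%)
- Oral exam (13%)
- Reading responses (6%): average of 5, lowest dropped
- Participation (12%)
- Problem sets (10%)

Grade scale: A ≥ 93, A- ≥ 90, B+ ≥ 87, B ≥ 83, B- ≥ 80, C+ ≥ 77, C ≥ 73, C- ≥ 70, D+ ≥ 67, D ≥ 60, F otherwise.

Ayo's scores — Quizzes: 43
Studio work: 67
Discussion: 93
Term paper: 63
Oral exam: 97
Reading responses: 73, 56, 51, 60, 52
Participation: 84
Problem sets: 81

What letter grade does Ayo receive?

C+

Reading responses: drop 51 → average of remaining 4 = 241/4 = 60.25
Weighted total:
  Quizzes 43 × 0.09 = 3.87
  Studio work 67 × 0.1 = 6.7
  Discussion 93 × 0.3 = 27.9
  Term paper 63 × 0.1 = 6.3
  Oral exam 97 × 0.13 = 12.61
  Reading responses 60.25 × 0.06 = 3.615
  Participation 84 × 0.12 = 10.08
  Problem sets 81 × 0.1 = 8.1
Sum = 79.175
79.175 is ≥ 77 and < 80 → C+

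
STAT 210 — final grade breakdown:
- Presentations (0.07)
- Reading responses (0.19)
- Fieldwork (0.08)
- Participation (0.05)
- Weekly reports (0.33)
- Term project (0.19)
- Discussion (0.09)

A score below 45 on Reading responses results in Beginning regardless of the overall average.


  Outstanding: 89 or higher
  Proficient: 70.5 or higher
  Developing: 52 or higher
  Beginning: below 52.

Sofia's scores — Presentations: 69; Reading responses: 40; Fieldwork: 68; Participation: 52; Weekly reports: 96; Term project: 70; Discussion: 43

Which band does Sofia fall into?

Beginning

Reading responses score 40 < 45: minimum not met.
Weighted total:
  Presentations 69 × 0.07 = 4.83
  Reading responses 40 × 0.19 = 7.6
  Fieldwork 68 × 0.08 = 5.44
  Participation 52 × 0.05 = 2.6
  Weekly reports 96 × 0.33 = 31.68
  Term project 70 × 0.19 = 13.3
  Discussion 43 × 0.09 = 3.87
Sum = 69.32
Because the Reading responses minimum was not met, the result is Beginning.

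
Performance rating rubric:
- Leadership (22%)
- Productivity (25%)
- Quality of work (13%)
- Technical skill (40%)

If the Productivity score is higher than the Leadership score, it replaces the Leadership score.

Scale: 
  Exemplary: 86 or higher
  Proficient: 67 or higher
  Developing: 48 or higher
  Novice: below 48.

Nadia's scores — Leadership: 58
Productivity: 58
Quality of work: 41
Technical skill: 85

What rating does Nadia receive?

Productivity (58) ≤ Leadership (58), so Leadership stays at 58.
Weighted total:
  Leadership 58 × 0.22 = 12.76
  Productivity 58 × 0.25 = 14.5
  Quality of work 41 × 0.13 = 5.33
  Technical skill 85 × 0.4 = 34
Sum = 66.59
66.59 is ≥ 48 and < 67 → Developing

Developing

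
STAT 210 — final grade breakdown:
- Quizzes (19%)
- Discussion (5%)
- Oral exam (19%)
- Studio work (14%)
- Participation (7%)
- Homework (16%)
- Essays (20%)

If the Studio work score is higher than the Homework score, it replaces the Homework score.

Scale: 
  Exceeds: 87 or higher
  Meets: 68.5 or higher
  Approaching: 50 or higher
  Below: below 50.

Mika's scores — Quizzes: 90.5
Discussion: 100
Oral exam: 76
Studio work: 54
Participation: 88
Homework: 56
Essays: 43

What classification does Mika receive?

Approaching

Studio work (54) ≤ Homework (56), so Homework stays at 56.
Weighted total:
  Quizzes 90.5 × 0.19 = 17.195
  Discussion 100 × 0.05 = 5
  Oral exam 76 × 0.19 = 14.44
  Studio work 54 × 0.14 = 7.56
  Participation 88 × 0.07 = 6.16
  Homework 56 × 0.16 = 8.96
  Essays 43 × 0.2 = 8.6
Sum = 67.915
67.915 is ≥ 50 and < 68.5 → Approaching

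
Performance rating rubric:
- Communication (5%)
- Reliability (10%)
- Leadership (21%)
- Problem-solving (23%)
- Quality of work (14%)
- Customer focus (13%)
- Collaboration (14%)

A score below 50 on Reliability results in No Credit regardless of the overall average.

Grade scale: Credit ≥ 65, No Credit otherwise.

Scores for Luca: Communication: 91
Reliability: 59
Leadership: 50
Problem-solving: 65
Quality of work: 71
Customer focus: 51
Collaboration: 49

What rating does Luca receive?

Reliability score 59 ≥ 50: minimum met.
Weighted total:
  Communication 91 × 0.05 = 4.55
  Reliability 59 × 0.1 = 5.9
  Leadership 50 × 0.21 = 10.5
  Problem-solving 65 × 0.23 = 14.95
  Quality of work 71 × 0.14 = 9.94
  Customer focus 51 × 0.13 = 6.63
  Collaboration 49 × 0.14 = 6.86
Sum = 59.33
59.33 < 65 → No Credit

No Credit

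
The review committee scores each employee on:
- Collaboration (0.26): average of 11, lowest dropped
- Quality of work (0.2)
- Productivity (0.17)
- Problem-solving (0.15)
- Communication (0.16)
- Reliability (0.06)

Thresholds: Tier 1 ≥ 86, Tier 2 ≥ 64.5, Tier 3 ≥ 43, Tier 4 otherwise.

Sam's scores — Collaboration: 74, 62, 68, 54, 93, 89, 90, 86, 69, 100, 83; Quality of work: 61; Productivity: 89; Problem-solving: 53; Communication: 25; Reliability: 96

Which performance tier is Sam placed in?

Collaboration: drop 54 → average of remaining 10 = 814/10 = 81.4
Weighted total:
  Collaboration 81.4 × 0.26 = 21.164
  Quality of work 61 × 0.2 = 12.2
  Productivity 89 × 0.17 = 15.13
  Problem-solving 53 × 0.15 = 7.95
  Communication 25 × 0.16 = 4
  Reliability 96 × 0.06 = 5.76
Sum = 66.204
66.204 is ≥ 64.5 and < 86 → Tier 2

Tier 2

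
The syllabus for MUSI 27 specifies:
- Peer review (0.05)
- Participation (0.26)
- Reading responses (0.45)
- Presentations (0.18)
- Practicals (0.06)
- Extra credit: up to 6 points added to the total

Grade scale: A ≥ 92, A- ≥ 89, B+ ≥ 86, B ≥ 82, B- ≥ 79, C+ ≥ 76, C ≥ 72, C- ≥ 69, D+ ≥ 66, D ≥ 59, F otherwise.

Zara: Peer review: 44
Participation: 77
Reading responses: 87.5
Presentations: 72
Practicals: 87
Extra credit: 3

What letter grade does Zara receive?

B

Weighted total:
  Peer review 44 × 0.05 = 2.2
  Participation 77 × 0.26 = 20.02
  Reading responses 87.5 × 0.45 = 39.375
  Presentations 72 × 0.18 = 12.96
  Practicals 87 × 0.06 = 5.22
Sum = 79.775
Extra credit: 79.775 + 3 = 82.775
82.775 is ≥ 82 and < 86 → B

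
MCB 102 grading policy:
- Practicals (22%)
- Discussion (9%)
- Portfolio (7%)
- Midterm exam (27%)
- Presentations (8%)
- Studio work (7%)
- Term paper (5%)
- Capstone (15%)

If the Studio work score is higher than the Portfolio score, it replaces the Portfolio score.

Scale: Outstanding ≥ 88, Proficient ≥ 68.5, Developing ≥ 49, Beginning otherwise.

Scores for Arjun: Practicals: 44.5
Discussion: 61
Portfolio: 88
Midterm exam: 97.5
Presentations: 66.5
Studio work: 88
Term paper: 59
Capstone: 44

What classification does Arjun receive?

Proficient

Studio work (88) ≤ Portfolio (88), so Portfolio stays at 88.
Weighted total:
  Practicals 44.5 × 0.22 = 9.79
  Discussion 61 × 0.09 = 5.49
  Portfolio 88 × 0.07 = 6.16
  Midterm exam 97.5 × 0.27 = 26.325
  Presentations 66.5 × 0.08 = 5.32
  Studio work 88 × 0.07 = 6.16
  Term paper 59 × 0.05 = 2.95
  Capstone 44 × 0.15 = 6.6
Sum = 68.795
68.795 is ≥ 68.5 and < 88 → Proficient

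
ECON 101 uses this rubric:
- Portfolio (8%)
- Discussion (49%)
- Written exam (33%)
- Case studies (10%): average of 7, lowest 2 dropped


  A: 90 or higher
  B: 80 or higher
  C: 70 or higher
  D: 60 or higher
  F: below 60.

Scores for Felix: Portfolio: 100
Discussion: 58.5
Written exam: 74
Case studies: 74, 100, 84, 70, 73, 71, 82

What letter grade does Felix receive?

Case studies: drop 70, 71 → average of remaining 5 = 413/5 = 82.6
Weighted total:
  Portfolio 100 × 0.08 = 8
  Discussion 58.5 × 0.49 = 28.665
  Written exam 74 × 0.33 = 24.42
  Case studies 82.6 × 0.1 = 8.26
Sum = 69.345
69.345 is ≥ 60 and < 70 → D

D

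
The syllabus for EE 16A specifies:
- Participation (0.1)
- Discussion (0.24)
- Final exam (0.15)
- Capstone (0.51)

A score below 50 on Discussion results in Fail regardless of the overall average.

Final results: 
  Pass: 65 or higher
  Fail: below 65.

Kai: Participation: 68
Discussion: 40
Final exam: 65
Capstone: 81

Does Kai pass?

Fail

Discussion score 40 < 50: minimum not met.
Weighted total:
  Participation 68 × 0.1 = 6.8
  Discussion 40 × 0.24 = 9.6
  Final exam 65 × 0.15 = 9.75
  Capstone 81 × 0.51 = 41.31
Sum = 67.46
Because the Discussion minimum was not met, the result is Fail.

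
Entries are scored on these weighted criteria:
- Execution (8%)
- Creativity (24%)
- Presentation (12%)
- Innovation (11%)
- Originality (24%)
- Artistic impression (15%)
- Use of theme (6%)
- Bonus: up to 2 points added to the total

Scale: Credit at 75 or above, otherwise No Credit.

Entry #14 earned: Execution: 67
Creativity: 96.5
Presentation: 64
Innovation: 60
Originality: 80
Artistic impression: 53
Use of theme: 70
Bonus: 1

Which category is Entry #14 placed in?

Credit

Weighted total:
  Execution 67 × 0.08 = 5.36
  Creativity 96.5 × 0.24 = 23.16
  Presentation 64 × 0.12 = 7.68
  Innovation 60 × 0.11 = 6.6
  Originality 80 × 0.24 = 19.2
  Artistic impression 53 × 0.15 = 7.95
  Use of theme 70 × 0.06 = 4.2
Sum = 74.15
Bonus: 74.15 + 1 = 75.15
75.15 ≥ 75 → Credit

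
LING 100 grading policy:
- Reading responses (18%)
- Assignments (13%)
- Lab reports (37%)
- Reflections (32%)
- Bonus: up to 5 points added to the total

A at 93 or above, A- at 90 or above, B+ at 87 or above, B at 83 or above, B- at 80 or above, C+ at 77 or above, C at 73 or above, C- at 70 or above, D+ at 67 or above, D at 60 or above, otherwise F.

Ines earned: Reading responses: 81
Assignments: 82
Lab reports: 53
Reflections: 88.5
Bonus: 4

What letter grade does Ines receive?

C+

Weighted total:
  Reading responses 81 × 0.18 = 14.58
  Assignments 82 × 0.13 = 10.66
  Lab reports 53 × 0.37 = 19.61
  Reflections 88.5 × 0.32 = 28.32
Sum = 73.17
Bonus: 73.17 + 4 = 77.17
77.17 is ≥ 77 and < 80 → C+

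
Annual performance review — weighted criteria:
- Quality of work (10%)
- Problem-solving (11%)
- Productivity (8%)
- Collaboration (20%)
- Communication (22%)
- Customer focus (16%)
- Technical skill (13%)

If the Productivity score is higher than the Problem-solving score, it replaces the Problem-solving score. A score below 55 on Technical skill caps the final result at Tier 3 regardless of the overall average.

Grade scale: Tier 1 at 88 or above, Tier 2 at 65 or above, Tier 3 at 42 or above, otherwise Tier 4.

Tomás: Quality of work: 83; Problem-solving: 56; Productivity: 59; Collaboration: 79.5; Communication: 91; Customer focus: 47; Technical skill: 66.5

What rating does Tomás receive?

Productivity (59) > Problem-solving (56), so Problem-solving counts as 59.
Technical skill score 66.5 ≥ 55: minimum met.
Weighted total:
  Quality of work 83 × 0.1 = 8.3
  Problem-solving 59 × 0.11 = 6.49
  Productivity 59 × 0.08 = 4.72
  Collaboration 79.5 × 0.2 = 15.9
  Communication 91 × 0.22 = 20.02
  Customer focus 47 × 0.16 = 7.52
  Technical skill 66.5 × 0.13 = 8.645
Sum = 71.595
71.595 is ≥ 65 and < 88 → Tier 2

Tier 2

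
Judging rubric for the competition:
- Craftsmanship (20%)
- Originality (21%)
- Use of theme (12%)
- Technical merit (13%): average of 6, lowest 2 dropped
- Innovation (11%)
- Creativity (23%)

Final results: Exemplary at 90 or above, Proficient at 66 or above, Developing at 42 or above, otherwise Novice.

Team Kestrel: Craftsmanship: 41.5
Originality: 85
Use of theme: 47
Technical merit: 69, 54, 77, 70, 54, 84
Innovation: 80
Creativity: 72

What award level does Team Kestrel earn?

Proficient

Technical merit: drop 54, 54 → average of remaining 4 = 300/4 = 75
Weighted total:
  Craftsmanship 41.5 × 0.2 = 8.3
  Originality 85 × 0.21 = 17.85
  Use of theme 47 × 0.12 = 5.64
  Technical merit 75 × 0.13 = 9.75
  Innovation 80 × 0.11 = 8.8
  Creativity 72 × 0.23 = 16.56
Sum = 66.9
66.9 is ≥ 66 and < 90 → Proficient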